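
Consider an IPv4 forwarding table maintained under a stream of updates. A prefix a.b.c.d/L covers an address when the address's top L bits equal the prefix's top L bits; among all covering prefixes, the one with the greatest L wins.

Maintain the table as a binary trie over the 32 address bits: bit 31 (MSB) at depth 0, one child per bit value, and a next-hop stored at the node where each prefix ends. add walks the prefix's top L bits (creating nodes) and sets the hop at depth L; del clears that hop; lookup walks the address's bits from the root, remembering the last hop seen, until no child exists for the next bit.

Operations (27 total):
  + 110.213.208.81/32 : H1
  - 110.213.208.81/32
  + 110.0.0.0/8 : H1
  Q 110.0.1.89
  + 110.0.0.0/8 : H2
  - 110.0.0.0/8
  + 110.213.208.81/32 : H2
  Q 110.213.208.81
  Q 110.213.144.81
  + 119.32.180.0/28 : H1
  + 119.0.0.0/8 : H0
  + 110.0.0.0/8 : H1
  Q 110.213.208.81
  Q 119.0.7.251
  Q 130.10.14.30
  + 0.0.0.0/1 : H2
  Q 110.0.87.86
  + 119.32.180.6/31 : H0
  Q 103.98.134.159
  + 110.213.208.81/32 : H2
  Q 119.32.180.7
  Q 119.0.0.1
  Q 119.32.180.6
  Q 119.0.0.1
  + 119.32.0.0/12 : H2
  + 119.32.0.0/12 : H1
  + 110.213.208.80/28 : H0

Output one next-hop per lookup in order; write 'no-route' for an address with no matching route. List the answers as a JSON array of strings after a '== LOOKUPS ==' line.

Trace:
  add 110.213.208.81/32 -> H1 at depth 32
  del 110.213.208.81/32 (clear depth 32)
  add 110.0.0.0/8 -> H1 at depth 8
  ? 110.0.1.89  path d0:-→d1:-→d2:-→d3:-→d4:-→d5:-→d6:-→d7:-→d8:H1  best=H1
  add 110.0.0.0/8 -> H2 at depth 8
  del 110.0.0.0/8 (clear depth 8)
  add 110.213.208.81/32 -> H2 at depth 32
  ? 110.213.208.81  path d0:-→d1:-→d2:-→d3:-→d4:-→d5:-→d6:-→d7:-→d8:-→d9:-→d10:-→d11:-→d12:-→d13:-→d14:-→d15:-→d16:-→d17:-→d18:-→d19:-→d20:-→d21:-→d22:-→d23:-→d24:-→d25:-→d26:-→d27:-→d28:-→d29:-→d30:-→d31:-→d32:H2  best=H2
  ? 110.213.144.81  path d0:-→d1:-→d2:-→d3:-→d4:-→d5:-→d6:-→d7:-→d8:-→d9:-→d10:-→d11:-→d12:-→d13:-→d14:-→d15:-→d16:-→d17:-  best=no-route
  add 119.32.180.0/28 -> H1 at depth 28
  add 119.0.0.0/8 -> H0 at depth 8
  add 110.0.0.0/8 -> H1 at depth 8
  ? 110.213.208.81  path d0:-→d1:-→d2:-→d3:-→d4:-→d5:-→d6:-→d7:-→d8:H1→d9:-→d10:-→d11:-→d12:-→d13:-→d14:-→d15:-→d16:-→d17:-→d18:-→d19:-→d20:-→d21:-→d22:-→d23:-→d24:-→d25:-→d26:-→d27:-→d28:-→d29:-→d30:-→d31:-→d32:H2  best=H2
  ? 119.0.7.251  path d0:-→d1:-→d2:-→d3:-→d4:-→d5:-→d6:-→d7:-→d8:H0→d9:-→d10:-  best=H0
  ? 130.10.14.30  path d0:-  best=no-route
  add 0.0.0.0/1 -> H2 at depth 1
  ? 110.0.87.86  path d0:-→d1:H2→d2:-→d3:-→d4:-→d5:-→d6:-→d7:-→d8:H1  best=H1
  add 119.32.180.6/31 -> H0 at depth 31
  ? 103.98.134.159  path d0:-→d1:H2→d2:-→d3:-→d4:-  best=H2
  add 110.213.208.81/32 -> H2 at depth 32
  ? 119.32.180.7  path d0:-→d1:H2→d2:-→d3:-→d4:-→d5:-→d6:-→d7:-→d8:H0→d9:-→d10:-→d11:-→d12:-→d13:-→d14:-→d15:-→d16:-→d17:-→d18:-→d19:-→d20:-→d21:-→d22:-→d23:-→d24:-→d25:-→d26:-→d27:-→d28:H1→d29:-→d30:-→d31:H0  best=H0
  ? 119.0.0.1  path d0:-→d1:H2→d2:-→d3:-→d4:-→d5:-→d6:-→d7:-→d8:H0→d9:-→d10:-  best=H0
  ? 119.32.180.6  path d0:-→d1:H2→d2:-→d3:-→d4:-→d5:-→d6:-→d7:-→d8:H0→d9:-→d10:-→d11:-→d12:-→d13:-→d14:-→d15:-→d16:-→d17:-→d18:-→d19:-→d20:-→d21:-→d22:-→d23:-→d24:-→d25:-→d26:-→d27:-→d28:H1→d29:-→d30:-→d31:H0  best=H0
  ? 119.0.0.1  path d0:-→d1:H2→d2:-→d3:-→d4:-→d5:-→d6:-→d7:-→d8:H0→d9:-→d10:-  best=H0
  add 119.32.0.0/12 -> H2 at depth 12
  add 119.32.0.0/12 -> H1 at depth 12
  add 110.213.208.80/28 -> H0 at depth 28

== LOOKUPS ==
["H1","H2","no-route","H2","H0","no-route","H1","H2","H0","H0","H0","H0"]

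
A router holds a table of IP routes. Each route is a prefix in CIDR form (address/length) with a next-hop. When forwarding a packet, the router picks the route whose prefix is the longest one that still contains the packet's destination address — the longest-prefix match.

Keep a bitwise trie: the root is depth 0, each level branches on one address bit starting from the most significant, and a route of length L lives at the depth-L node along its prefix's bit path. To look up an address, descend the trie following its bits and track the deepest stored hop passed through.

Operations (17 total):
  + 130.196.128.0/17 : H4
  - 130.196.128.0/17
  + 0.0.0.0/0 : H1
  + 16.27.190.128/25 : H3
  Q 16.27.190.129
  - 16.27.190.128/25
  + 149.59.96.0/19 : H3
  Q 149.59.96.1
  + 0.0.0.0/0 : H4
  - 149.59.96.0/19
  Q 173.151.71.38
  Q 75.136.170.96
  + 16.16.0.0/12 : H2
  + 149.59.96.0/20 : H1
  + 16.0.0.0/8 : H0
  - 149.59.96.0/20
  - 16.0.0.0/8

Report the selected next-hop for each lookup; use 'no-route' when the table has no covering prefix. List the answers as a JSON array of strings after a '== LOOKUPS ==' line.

Process each operation:
  add 130.196.128.0/17 -> H4 at depth 17
  del 130.196.128.0/17 (clear depth 17)
  add 0.0.0.0/0 -> H1 at depth 0
  add 16.27.190.128/25 -> H3 at depth 25
  ? 16.27.190.129  path d0:H1→d1:-→d2:-→d3:-→d4:-→d5:-→d6:-→d7:-→d8:-→d9:-→d10:-→d11:-→d12:-→d13:-→d14:-→d15:-→d16:-→d17:-→d18:-→d19:-→d20:-→d21:-→d22:-→d23:-→d24:-→d25:H3  best=H3
  del 16.27.190.128/25 (clear depth 25)
  add 149.59.96.0/19 -> H3 at depth 19
  ? 149.59.96.1  path d0:H1→d1:-→d2:-→d3:-→d4:-→d5:-→d6:-→d7:-→d8:-→d9:-→d10:-→d11:-→d12:-→d13:-→d14:-→d15:-→d16:-→d17:-→d18:-→d19:H3  best=H3
  add 0.0.0.0/0 -> H4 at depth 0
  del 149.59.96.0/19 (clear depth 19)
  ? 173.151.71.38  path d0:H4→d1:-→d2:-  best=H4
  ? 75.136.170.96  path d0:H4→d1:-  best=H4
  add 16.16.0.0/12 -> H2 at depth 12
  add 149.59.96.0/20 -> H1 at depth 20
  add 16.0.0.0/8 -> H0 at depth 8
  del 149.59.96.0/20 (clear depth 20)
  del 16.0.0.0/8 (clear depth 8)

== LOOKUPS ==
["H3","H3","H4","H4"]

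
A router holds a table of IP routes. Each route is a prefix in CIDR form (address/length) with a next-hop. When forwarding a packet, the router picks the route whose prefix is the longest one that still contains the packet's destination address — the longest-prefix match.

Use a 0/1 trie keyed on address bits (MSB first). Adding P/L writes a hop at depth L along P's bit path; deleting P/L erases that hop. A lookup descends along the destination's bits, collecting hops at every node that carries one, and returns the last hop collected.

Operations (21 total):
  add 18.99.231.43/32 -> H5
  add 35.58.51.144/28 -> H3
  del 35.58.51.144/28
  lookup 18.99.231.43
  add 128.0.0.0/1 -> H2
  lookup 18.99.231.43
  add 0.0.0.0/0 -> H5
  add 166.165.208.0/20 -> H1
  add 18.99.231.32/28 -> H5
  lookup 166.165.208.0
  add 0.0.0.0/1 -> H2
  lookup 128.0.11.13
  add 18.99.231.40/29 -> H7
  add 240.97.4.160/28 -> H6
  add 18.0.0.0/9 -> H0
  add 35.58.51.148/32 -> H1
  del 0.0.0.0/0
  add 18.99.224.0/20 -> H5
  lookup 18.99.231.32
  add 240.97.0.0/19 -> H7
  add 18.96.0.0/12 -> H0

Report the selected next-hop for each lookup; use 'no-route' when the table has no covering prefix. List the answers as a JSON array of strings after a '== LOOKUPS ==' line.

Process each operation:
  add 18.99.231.43/32 -> H5 at depth 32
  add 35.58.51.144/28 -> H3 at depth 28
  del 35.58.51.144/28 (clear depth 28)
  lookup 18.99.231.43: bits 00010010011000111110011100101011 walk d0:-→d1:-→d2:-→d3:-→d4:-→d5:-→d6:-→d7:-→d8:-→d9:-→d10:-→d11:-→d12:-→d13:-→d14:-→d15:-→d16:-→d17:-→d18:-→d19:-→d20:-→d21:-→d22:-→d23:-→d24:-→d25:-→d26:-→d27:-→d28:-→d29:-→d30:-→d31:-→d32:H5 -> H5
  add 128.0.0.0/1 -> H2 at depth 1
  lookup 18.99.231.43: bits 00010010011000111110011100101011 walk d0:-→d1:-→d2:-→d3:-→d4:-→d5:-→d6:-→d7:-→d8:-→d9:-→d10:-→d11:-→d12:-→d13:-→d14:-→d15:-→d16:-→d17:-→d18:-→d19:-→d20:-→d21:-→d22:-→d23:-→d24:-→d25:-→d26:-→d27:-→d28:-→d29:-→d30:-→d31:-→d32:H5 -> H5
  add 0.0.0.0/0 -> H5 at depth 0
  add 166.165.208.0/20 -> H1 at depth 20
  add 18.99.231.32/28 -> H5 at depth 28
  lookup 166.165.208.0: bits 10100110101001011101 walk d0:H5→d1:H2→d2:-→d3:-→d4:-→d5:-→d6:-→d7:-→d8:-→d9:-→d10:-→d11:-→d12:-→d13:-→d14:-→d15:-→d16:-→d17:-→d18:-→d19:-→d20:H1 -> H1
  add 0.0.0.0/1 -> H2 at depth 1
  lookup 128.0.11.13: bits 10 walk d0:H5→d1:H2→d2:- -> H2
  add 18.99.231.40/29 -> H7 at depth 29
  add 240.97.4.160/28 -> H6 at depth 28
  add 18.0.0.0/9 -> H0 at depth 9
  add 35.58.51.148/32 -> H1 at depth 32
  del 0.0.0.0/0 (clear depth 0)
  add 18.99.224.0/20 -> H5 at depth 20
  lookup 18.99.231.32: bits 0001001001100011111001110010 walk d0:-→d1:H2→d2:-→d3:-→d4:-→d5:-→d6:-→d7:-→d8:-→d9:H0→d10:-→d11:-→d12:-→d13:-→d14:-→d15:-→d16:-→d17:-→d18:-→d19:-→d20:H5→d21:-→d22:-→d23:-→d24:-→d25:-→d26:-→d27:-→d28:H5 -> H5
  add 240.97.0.0/19 -> H7 at depth 19
  add 18.96.0.0/12 -> H0 at depth 12

== LOOKUPS ==
["H5","H5","H1","H2","H5"]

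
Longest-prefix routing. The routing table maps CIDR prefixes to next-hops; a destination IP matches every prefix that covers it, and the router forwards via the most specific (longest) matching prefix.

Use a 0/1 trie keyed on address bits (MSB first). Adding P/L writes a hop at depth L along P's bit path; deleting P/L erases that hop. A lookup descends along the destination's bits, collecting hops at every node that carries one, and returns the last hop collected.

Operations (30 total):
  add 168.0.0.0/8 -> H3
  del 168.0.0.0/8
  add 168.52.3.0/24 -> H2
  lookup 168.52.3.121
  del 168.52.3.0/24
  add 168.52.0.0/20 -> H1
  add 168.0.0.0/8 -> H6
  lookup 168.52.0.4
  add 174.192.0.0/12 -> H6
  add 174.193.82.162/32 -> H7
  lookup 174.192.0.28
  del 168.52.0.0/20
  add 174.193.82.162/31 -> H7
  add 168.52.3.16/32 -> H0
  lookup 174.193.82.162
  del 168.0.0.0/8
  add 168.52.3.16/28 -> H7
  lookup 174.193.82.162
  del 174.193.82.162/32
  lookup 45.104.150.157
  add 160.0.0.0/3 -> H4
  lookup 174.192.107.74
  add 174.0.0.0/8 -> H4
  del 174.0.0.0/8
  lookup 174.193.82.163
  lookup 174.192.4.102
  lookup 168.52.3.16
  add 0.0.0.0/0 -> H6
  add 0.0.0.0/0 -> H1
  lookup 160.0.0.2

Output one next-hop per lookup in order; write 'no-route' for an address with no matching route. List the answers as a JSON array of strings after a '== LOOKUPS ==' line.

Trace:
  add 168.0.0.0/8 -> H3 at depth 8
  del 168.0.0.0/8 (clear depth 8)
  add 168.52.3.0/24 -> H2 at depth 24
  ? 168.52.3.121  path d0:-→d1:-→d2:-→d3:-→d4:-→d5:-→d6:-→d7:-→d8:-→d9:-→d10:-→d11:-→d12:-→d13:-→d14:-→d15:-→d16:-→d17:-→d18:-→d19:-→d20:-→d21:-→d22:-→d23:-→d24:H2  best=H2
  del 168.52.3.0/24 (clear depth 24)
  add 168.52.0.0/20 -> H1 at depth 20
  add 168.0.0.0/8 -> H6 at depth 8
  ? 168.52.0.4  path d0:-→d1:-→d2:-→d3:-→d4:-→d5:-→d6:-→d7:-→d8:H6→d9:-→d10:-→d11:-→d12:-→d13:-→d14:-→d15:-→d16:-→d17:-→d18:-→d19:-→d20:H1→d21:-→d22:-  best=H1
  add 174.192.0.0/12 -> H6 at depth 12
  add 174.193.82.162/32 -> H7 at depth 32
  ? 174.192.0.28  path d0:-→d1:-→d2:-→d3:-→d4:-→d5:-→d6:-→d7:-→d8:-→d9:-→d10:-→d11:-→d12:H6→d13:-→d14:-→d15:-  best=H6
  del 168.52.0.0/20 (clear depth 20)
  add 174.193.82.162/31 -> H7 at depth 31
  add 168.52.3.16/32 -> H0 at depth 32
  ? 174.193.82.162  path d0:-→d1:-→d2:-→d3:-→d4:-→d5:-→d6:-→d7:-→d8:-→d9:-→d10:-→d11:-→d12:H6→d13:-→d14:-→d15:-→d16:-→d17:-→d18:-→d19:-→d20:-→d21:-→d22:-→d23:-→d24:-→d25:-→d26:-→d27:-→d28:-→d29:-→d30:-→d31:H7→d32:H7  best=H7
  del 168.0.0.0/8 (clear depth 8)
  add 168.52.3.16/28 -> H7 at depth 28
  ? 174.193.82.162  path d0:-→d1:-→d2:-→d3:-→d4:-→d5:-→d6:-→d7:-→d8:-→d9:-→d10:-→d11:-→d12:H6→d13:-→d14:-→d15:-→d16:-→d17:-→d18:-→d19:-→d20:-→d21:-→d22:-→d23:-→d24:-→d25:-→d26:-→d27:-→d28:-→d29:-→d30:-→d31:H7→d32:H7  best=H7
  del 174.193.82.162/32 (clear depth 32)
  ? 45.104.150.157  path d0:-  best=no-route
  add 160.0.0.0/3 -> H4 at depth 3
  ? 174.192.107.74  path d0:-→d1:-→d2:-→d3:H4→d4:-→d5:-→d6:-→d7:-→d8:-→d9:-→d10:-→d11:-→d12:H6→d13:-→d14:-→d15:-  best=H6
  add 174.0.0.0/8 -> H4 at depth 8
  del 174.0.0.0/8 (clear depth 8)
  ? 174.193.82.163  path d0:-→d1:-→d2:-→d3:H4→d4:-→d5:-→d6:-→d7:-→d8:-→d9:-→d10:-→d11:-→d12:H6→d13:-→d14:-→d15:-→d16:-→d17:-→d18:-→d19:-→d20:-→d21:-→d22:-→d23:-→d24:-→d25:-→d26:-→d27:-→d28:-→d29:-→d30:-→d31:H7  best=H7
  ? 174.192.4.102  path d0:-→d1:-→d2:-→d3:H4→d4:-→d5:-→d6:-→d7:-→d8:-→d9:-→d10:-→d11:-→d12:H6→d13:-→d14:-→d15:-  best=H6
  ? 168.52.3.16  path d0:-→d1:-→d2:-→d3:H4→d4:-→d5:-→d6:-→d7:-→d8:-→d9:-→d10:-→d11:-→d12:-→d13:-→d14:-→d15:-→d16:-→d17:-→d18:-→d19:-→d20:-→d21:-→d22:-→d23:-→d24:-→d25:-→d26:-→d27:-→d28:H7→d29:-→d30:-→d31:-→d32:H0  best=H0
  add 0.0.0.0/0 -> H6 at depth 0
  add 0.0.0.0/0 -> H1 at depth 0
  ? 160.0.0.2  path d0:H1→d1:-→d2:-→d3:H4→d4:-  best=H4

== LOOKUPS ==
["H2","H1","H6","H7","H7","no-route","H6","H7","H6","H0","H4"]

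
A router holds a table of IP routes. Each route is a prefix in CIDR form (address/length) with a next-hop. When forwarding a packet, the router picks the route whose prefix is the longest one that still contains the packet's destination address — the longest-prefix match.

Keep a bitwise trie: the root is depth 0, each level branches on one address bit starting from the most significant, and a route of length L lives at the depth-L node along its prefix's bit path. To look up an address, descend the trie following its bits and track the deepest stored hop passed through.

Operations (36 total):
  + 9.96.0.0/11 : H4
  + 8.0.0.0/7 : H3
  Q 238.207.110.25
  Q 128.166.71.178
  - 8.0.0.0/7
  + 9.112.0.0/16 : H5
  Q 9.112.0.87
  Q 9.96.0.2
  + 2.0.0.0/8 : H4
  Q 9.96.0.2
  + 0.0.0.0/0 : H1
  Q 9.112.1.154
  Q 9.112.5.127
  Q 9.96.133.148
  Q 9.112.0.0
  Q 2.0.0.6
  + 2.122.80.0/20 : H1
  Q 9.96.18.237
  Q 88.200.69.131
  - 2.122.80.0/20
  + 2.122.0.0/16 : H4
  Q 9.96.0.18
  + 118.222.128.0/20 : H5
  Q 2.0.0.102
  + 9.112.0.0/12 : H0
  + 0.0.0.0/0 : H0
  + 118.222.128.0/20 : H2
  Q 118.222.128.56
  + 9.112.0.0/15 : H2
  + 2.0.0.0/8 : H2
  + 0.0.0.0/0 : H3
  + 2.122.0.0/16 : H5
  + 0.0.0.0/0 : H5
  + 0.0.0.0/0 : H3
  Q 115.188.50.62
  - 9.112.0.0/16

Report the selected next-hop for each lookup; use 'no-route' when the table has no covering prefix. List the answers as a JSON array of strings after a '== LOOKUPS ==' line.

Apply in order:
  add 9.96.0.0/11 -> H4 at depth 11
  add 8.0.0.0/7 -> H3 at depth 7
  Q 238.207.110.25: descend ε ; hops seen [∅] ; pick no-route
  Q 128.166.71.178: descend ε ; hops seen [∅] ; pick no-route
  del 8.0.0.0/7 (clear depth 7)
  add 9.112.0.0/16 -> H5 at depth 16
  Q 9.112.0.87: descend 0000100101110000 ; hops seen [H4,H5] ; pick H5
  Q 9.96.0.2: descend 00001001011 ; hops seen [H4] ; pick H4
  add 2.0.0.0/8 -> H4 at depth 8
  Q 9.96.0.2: descend 00001001011 ; hops seen [H4] ; pick H4
  add 0.0.0.0/0 -> H1 at depth 0
  Q 9.112.1.154: descend 0000100101110000 ; hops seen [H1,H4,H5] ; pick H5
  Q 9.112.5.127: descend 0000100101110000 ; hops seen [H1,H4,H5] ; pick H5
  Q 9.96.133.148: descend 00001001011 ; hops seen [H1,H4] ; pick H4
  Q 9.112.0.0: descend 0000100101110000 ; hops seen [H1,H4,H5] ; pick H5
  Q 2.0.0.6: descend 00000010 ; hops seen [H1,H4] ; pick H4
  add 2.122.80.0/20 -> H1 at depth 20
  Q 9.96.18.237: descend 00001001011 ; hops seen [H1,H4] ; pick H4
  Q 88.200.69.131: descend 0 ; hops seen [H1] ; pick H1
  del 2.122.80.0/20 (clear depth 20)
  add 2.122.0.0/16 -> H4 at depth 16
  Q 9.96.0.18: descend 00001001011 ; hops seen [H1,H4] ; pick H4
  add 118.222.128.0/20 -> H5 at depth 20
  Q 2.0.0.102: descend 000000100 ; hops seen [H1,H4] ; pick H4
  add 9.112.0.0/12 -> H0 at depth 12
  add 0.0.0.0/0 -> H0 at depth 0
  add 118.222.128.0/20 -> H2 at depth 20
  Q 118.222.128.56: descend 01110110110111101000 ; hops seen [H0,H2] ; pick H2
  add 9.112.0.0/15 -> H2 at depth 15
  add 2.0.0.0/8 -> H2 at depth 8
  add 0.0.0.0/0 -> H3 at depth 0
  add 2.122.0.0/16 -> H5 at depth 16
  add 0.0.0.0/0 -> H5 at depth 0
  add 0.0.0.0/0 -> H3 at depth 0
  Q 115.188.50.62: descend 01110 ; hops seen [H3] ; pick H3
  del 9.112.0.0/16 (clear depth 16)

== LOOKUPS ==
["no-route","no-route","H5","H4","H4","H5","H5","H4","H5","H4","H4","H1","H4","H4","H2","H3"]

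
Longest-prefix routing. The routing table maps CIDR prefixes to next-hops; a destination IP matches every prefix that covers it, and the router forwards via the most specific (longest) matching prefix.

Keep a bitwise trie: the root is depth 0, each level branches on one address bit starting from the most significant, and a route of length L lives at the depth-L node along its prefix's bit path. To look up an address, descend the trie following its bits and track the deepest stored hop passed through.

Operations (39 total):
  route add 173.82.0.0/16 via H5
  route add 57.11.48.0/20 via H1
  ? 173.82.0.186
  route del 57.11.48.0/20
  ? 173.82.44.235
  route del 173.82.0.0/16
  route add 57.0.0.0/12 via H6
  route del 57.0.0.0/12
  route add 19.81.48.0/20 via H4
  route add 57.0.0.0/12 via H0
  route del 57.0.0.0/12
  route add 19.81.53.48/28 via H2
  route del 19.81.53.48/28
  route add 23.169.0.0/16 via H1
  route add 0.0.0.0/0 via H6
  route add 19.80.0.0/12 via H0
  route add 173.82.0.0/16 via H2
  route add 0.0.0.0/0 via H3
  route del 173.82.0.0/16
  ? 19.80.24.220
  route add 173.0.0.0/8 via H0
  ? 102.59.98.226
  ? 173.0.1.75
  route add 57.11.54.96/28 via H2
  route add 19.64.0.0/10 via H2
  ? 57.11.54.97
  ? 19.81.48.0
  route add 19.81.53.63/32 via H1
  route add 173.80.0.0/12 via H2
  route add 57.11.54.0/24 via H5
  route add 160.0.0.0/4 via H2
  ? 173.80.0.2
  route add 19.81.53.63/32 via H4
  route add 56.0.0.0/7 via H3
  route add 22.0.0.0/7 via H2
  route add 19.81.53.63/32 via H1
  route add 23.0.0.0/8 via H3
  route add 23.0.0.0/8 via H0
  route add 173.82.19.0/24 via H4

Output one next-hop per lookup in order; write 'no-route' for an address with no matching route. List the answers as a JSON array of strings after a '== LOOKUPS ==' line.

Trace:
  add 173.82.0.0/16 -> H5 at depth 16
  add 57.11.48.0/20 -> H1 at depth 20
  ? 173.82.0.186  path d0:-→d1:-→d2:-→d3:-→d4:-→d5:-→d6:-→d7:-→d8:-→d9:-→d10:-→d11:-→d12:-→d13:-→d14:-→d15:-→d16:H5  best=H5
  - 57.11.48.0/20 clear@20
  ? 173.82.44.235  path d0:-→d1:-→d2:-→d3:-→d4:-→d5:-→d6:-→d7:-→d8:-→d9:-→d10:-→d11:-→d12:-→d13:-→d14:-→d15:-→d16:H5  best=H5
  - 173.82.0.0/16 clear@16
  add 57.0.0.0/12 -> H6 at depth 12
  - 57.0.0.0/12 clear@12
  add 19.81.48.0/20 -> H4 at depth 20
  add 57.0.0.0/12 -> H0 at depth 12
  - 57.0.0.0/12 clear@12
  add 19.81.53.48/28 -> H2 at depth 28
  - 19.81.53.48/28 clear@28
  add 23.169.0.0/16 -> H1 at depth 16
  add 0.0.0.0/0 -> H6 at depth 0
  add 19.80.0.0/12 -> H0 at depth 12
  add 173.82.0.0/16 -> H2 at depth 16
  add 0.0.0.0/0 -> H3 at depth 0
  - 173.82.0.0/16 clear@16
  ? 19.80.24.220  path d0:H3→d1:-→d2:-→d3:-→d4:-→d5:-→d6:-→d7:-→d8:-→d9:-→d10:-→d11:-→d12:H0→d13:-→d14:-→d15:-  best=H0
  add 173.0.0.0/8 -> H0 at depth 8
  ? 102.59.98.226  path d0:H3→d1:-  best=H3
  ? 173.0.1.75  path d0:H3→d1:-→d2:-→d3:-→d4:-→d5:-→d6:-→d7:-→d8:H0→d9:-  best=H0
  add 57.11.54.96/28 -> H2 at depth 28
  add 19.64.0.0/10 -> H2 at depth 10
  ? 57.11.54.97  path d0:H3→d1:-→d2:-→d3:-→d4:-→d5:-→d6:-→d7:-→d8:-→d9:-→d10:-→d11:-→d12:-→d13:-→d14:-→d15:-→d16:-→d17:-→d18:-→d19:-→d20:-→d21:-→d22:-→d23:-→d24:-→d25:-→d26:-→d27:-→d28:H2  best=H2
  ? 19.81.48.0  path d0:H3→d1:-→d2:-→d3:-→d4:-→d5:-→d6:-→d7:-→d8:-→d9:-→d10:H2→d11:-→d12:H0→d13:-→d14:-→d15:-→d16:-→d17:-→d18:-→d19:-→d20:H4→d21:-  best=H4
  add 19.81.53.63/32 -> H1 at depth 32
  add 173.80.0.0/12 -> H2 at depth 12
  add 57.11.54.0/24 -> H5 at depth 24
  add 160.0.0.0/4 -> H2 at depth 4
  ? 173.80.0.2  path d0:H3→d1:-→d2:-→d3:-→d4:H2→d5:-→d6:-→d7:-→d8:H0→d9:-→d10:-→d11:-→d12:H2→d13:-→d14:-  best=H2
  add 19.81.53.63/32 -> H4 at depth 32
  add 56.0.0.0/7 -> H3 at depth 7
  add 22.0.0.0/7 -> H2 at depth 7
  add 19.81.53.63/32 -> H1 at depth 32
  add 23.0.0.0/8 -> H3 at depth 8
  add 23.0.0.0/8 -> H0 at depth 8
  add 173.82.19.0/24 -> H4 at depth 24

== LOOKUPS ==
["H5","H5","H0","H3","H0","H2","H4","H2"]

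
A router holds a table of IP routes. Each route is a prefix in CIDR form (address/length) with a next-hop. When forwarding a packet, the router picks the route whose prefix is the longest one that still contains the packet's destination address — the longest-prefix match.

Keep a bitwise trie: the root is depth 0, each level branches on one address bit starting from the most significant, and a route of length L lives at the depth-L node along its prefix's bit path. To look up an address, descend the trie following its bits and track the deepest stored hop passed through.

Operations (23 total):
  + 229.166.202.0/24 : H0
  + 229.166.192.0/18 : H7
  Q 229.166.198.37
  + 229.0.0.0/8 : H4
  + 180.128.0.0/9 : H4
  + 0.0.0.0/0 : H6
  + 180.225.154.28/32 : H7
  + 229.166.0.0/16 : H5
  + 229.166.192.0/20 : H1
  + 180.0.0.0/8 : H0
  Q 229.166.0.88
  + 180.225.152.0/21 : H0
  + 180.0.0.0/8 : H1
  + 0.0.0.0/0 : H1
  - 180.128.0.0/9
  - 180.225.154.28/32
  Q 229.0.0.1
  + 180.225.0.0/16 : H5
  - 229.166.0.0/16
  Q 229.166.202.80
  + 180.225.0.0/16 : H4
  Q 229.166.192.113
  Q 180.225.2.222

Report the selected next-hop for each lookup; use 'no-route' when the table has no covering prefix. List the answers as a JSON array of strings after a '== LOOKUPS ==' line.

Process each operation:
  + 229.166.202.0/24 (H0) depth=24
  + 229.166.192.0/18 (H7) depth=18
  Q 229.166.198.37: descend 11100101101001101100 ; hops seen [H7] ; pick H7
  + 229.0.0.0/8 (H4) depth=8
  + 180.128.0.0/9 (H4) depth=9
  + 0.0.0.0/0 (H6) depth=0
  + 180.225.154.28/32 (H7) depth=32
  + 229.166.0.0/16 (H5) depth=16
  + 229.166.192.0/20 (H1) depth=20
  + 180.0.0.0/8 (H0) depth=8
  Q 229.166.0.88: descend 1110010110100110 ; hops seen [H6,H4,H5] ; pick H5
  + 180.225.152.0/21 (H0) depth=21
  + 180.0.0.0/8 (H1) depth=8
  + 0.0.0.0/0 (H1) depth=0
  - 180.128.0.0/9 clear@9
  - 180.225.154.28/32 clear@32
  Q 229.0.0.1: descend 11100101 ; hops seen [H1,H4] ; pick H4
  + 180.225.0.0/16 (H5) depth=16
  - 229.166.0.0/16 clear@16
  Q 229.166.202.80: descend 111001011010011011001010 ; hops seen [H1,H4,H7,H1,H0] ; pick H0
  + 180.225.0.0/16 (H4) depth=16
  Q 229.166.192.113: descend 11100101101001101100 ; hops seen [H1,H4,H7,H1] ; pick H1
  Q 180.225.2.222: descend 1011010011100001 ; hops seen [H1,H1,H4] ; pick H4

== LOOKUPS ==
["H7","H5","H4","H0","H1","H4"]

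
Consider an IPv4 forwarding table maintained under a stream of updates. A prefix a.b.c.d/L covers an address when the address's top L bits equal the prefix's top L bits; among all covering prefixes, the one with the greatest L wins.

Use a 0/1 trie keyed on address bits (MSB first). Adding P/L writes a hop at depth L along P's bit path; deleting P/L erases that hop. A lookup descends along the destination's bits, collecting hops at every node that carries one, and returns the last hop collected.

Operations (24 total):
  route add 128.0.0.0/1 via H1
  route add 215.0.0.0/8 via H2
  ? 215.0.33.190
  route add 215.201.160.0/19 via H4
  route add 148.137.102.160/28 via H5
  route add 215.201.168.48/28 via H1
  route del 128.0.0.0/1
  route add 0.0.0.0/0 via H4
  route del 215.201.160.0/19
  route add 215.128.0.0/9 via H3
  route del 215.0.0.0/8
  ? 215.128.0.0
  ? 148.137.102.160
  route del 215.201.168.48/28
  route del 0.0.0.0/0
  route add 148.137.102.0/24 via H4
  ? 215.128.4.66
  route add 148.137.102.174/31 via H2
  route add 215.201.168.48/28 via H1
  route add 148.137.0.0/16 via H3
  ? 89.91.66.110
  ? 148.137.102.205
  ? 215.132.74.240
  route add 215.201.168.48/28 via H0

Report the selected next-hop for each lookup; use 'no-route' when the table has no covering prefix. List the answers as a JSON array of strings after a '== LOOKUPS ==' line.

Process each operation:
  add 128.0.0.0/1 -> H1 at depth 1
  add 215.0.0.0/8 -> H2 at depth 8
  Q 215.0.33.190: descend 11010111 ; hops seen [H1,H2] ; pick H2
  add 215.201.160.0/19 -> H4 at depth 19
  add 148.137.102.160/28 -> H5 at depth 28
  add 215.201.168.48/28 -> H1 at depth 28
  - 128.0.0.0/1 clear@1
  add 0.0.0.0/0 -> H4 at depth 0
  - 215.201.160.0/19 clear@19
  add 215.128.0.0/9 -> H3 at depth 9
  - 215.0.0.0/8 clear@8
  Q 215.128.0.0: descend 110101111 ; hops seen [H4,H3] ; pick H3
  Q 148.137.102.160: descend 1001010010001001011001101010 ; hops seen [H4,H5] ; pick H5
  - 215.201.168.48/28 clear@28
  - 0.0.0.0/0 clear@0
  add 148.137.102.0/24 -> H4 at depth 24
  Q 215.128.4.66: descend 110101111 ; hops seen [H3] ; pick H3
  add 148.137.102.174/31 -> H2 at depth 31
  add 215.201.168.48/28 -> H1 at depth 28
  add 148.137.0.0/16 -> H3 at depth 16
  Q 89.91.66.110: descend ε ; hops seen [∅] ; pick no-route
  Q 148.137.102.205: descend 1001010010001001011001101 ; hops seen [H3,H4] ; pick H4
  Q 215.132.74.240: descend 110101111 ; hops seen [H3] ; pick H3
  add 215.201.168.48/28 -> H0 at depth 28

== LOOKUPS ==
["H2","H3","H5","H3","no-route","H4","H3"]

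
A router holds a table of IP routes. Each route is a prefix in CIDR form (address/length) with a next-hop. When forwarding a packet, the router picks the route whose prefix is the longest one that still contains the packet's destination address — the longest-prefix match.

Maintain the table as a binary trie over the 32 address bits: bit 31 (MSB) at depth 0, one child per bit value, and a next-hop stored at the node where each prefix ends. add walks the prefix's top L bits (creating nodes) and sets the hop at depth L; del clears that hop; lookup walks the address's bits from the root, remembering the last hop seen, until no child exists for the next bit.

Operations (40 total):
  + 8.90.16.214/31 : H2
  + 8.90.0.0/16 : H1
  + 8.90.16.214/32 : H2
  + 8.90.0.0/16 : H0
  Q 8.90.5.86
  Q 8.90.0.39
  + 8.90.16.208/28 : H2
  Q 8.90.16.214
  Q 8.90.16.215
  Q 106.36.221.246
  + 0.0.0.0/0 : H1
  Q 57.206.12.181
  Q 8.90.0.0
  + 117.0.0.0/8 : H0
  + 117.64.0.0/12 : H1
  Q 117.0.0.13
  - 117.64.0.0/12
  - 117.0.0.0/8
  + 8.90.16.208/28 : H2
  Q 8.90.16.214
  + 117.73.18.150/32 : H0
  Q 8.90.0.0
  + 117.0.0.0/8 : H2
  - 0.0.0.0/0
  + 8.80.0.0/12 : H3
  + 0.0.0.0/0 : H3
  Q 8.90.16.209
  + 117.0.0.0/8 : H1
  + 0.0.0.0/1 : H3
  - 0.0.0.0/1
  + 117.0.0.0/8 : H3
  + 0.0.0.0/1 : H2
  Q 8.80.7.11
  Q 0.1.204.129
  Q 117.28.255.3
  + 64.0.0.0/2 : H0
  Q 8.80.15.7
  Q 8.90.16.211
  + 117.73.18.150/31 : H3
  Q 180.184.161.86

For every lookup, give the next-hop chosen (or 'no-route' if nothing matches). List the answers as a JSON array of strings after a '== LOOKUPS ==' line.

Apply in order:
  add 8.90.16.214/31 -> H2 at depth 31
  add 8.90.0.0/16 -> H1 at depth 16
  add 8.90.16.214/32 -> H2 at depth 32
  add 8.90.0.0/16 -> H0 at depth 16
  Q 8.90.5.86: descend 0000100001011010000 ; hops seen [H0] ; pick H0
  Q 8.90.0.39: descend 0000100001011010000 ; hops seen [H0] ; pick H0
  add 8.90.16.208/28 -> H2 at depth 28
  Q 8.90.16.214: descend 00001000010110100001000011010110 ; hops seen [H0,H2,H2,H2] ; pick H2
  Q 8.90.16.215: descend 0000100001011010000100001101011 ; hops seen [H0,H2,H2] ; pick H2
  Q 106.36.221.246: descend 0 ; hops seen [∅] ; pick no-route
  add 0.0.0.0/0 -> H1 at depth 0
  Q 57.206.12.181: descend 00 ; hops seen [H1] ; pick H1
  Q 8.90.0.0: descend 0000100001011010000 ; hops seen [H1,H0] ; pick H0
  add 117.0.0.0/8 -> H0 at depth 8
  add 117.64.0.0/12 -> H1 at depth 12
  Q 117.0.0.13: descend 011101010 ; hops seen [H1,H0] ; pick H0
  - 117.64.0.0/12 clear@12
  - 117.0.0.0/8 clear@8
  add 8.90.16.208/28 -> H2 at depth 28
  Q 8.90.16.214: descend 00001000010110100001000011010110 ; hops seen [H1,H0,H2,H2,H2] ; pick H2
  add 117.73.18.150/32 -> H0 at depth 32
  Q 8.90.0.0: descend 0000100001011010000 ; hops seen [H1,H0] ; pick H0
  add 117.0.0.0/8 -> H2 at depth 8
  - 0.0.0.0/0 clear@0
  add 8.80.0.0/12 -> H3 at depth 12
  add 0.0.0.0/0 -> H3 at depth 0
  Q 8.90.16.209: descend 00001000010110100001000011010 ; hops seen [H3,H3,H0,H2] ; pick H2
  add 117.0.0.0/8 -> H1 at depth 8
  add 0.0.0.0/1 -> H3 at depth 1
  - 0.0.0.0/1 clear@1
  add 117.0.0.0/8 -> H3 at depth 8
  add 0.0.0.0/1 -> H2 at depth 1
  Q 8.80.7.11: descend 000010000101 ; hops seen [H3,H2,H3] ; pick H3
  Q 0.1.204.129: descend 0000 ; hops seen [H3,H2] ; pick H2
  Q 117.28.255.3: descend 011101010 ; hops seen [H3,H2,H3] ; pick H3
  add 64.0.0.0/2 -> H0 at depth 2
  Q 8.80.15.7: descend 000010000101 ; hops seen [H3,H2,H3] ; pick H3
  Q 8.90.16.211: descend 00001000010110100001000011010 ; hops seen [H3,H2,H3,H0,H2] ; pick H2
  add 117.73.18.150/31 -> H3 at depth 31
  Q 180.184.161.86: descend ε ; hops seen [H3] ; pick H3

== LOOKUPS ==
["H0","H0","H2","H2","no-route","H1","H0","H0","H2","H0","H2","H3","H2","H3","H3","H2","H3"]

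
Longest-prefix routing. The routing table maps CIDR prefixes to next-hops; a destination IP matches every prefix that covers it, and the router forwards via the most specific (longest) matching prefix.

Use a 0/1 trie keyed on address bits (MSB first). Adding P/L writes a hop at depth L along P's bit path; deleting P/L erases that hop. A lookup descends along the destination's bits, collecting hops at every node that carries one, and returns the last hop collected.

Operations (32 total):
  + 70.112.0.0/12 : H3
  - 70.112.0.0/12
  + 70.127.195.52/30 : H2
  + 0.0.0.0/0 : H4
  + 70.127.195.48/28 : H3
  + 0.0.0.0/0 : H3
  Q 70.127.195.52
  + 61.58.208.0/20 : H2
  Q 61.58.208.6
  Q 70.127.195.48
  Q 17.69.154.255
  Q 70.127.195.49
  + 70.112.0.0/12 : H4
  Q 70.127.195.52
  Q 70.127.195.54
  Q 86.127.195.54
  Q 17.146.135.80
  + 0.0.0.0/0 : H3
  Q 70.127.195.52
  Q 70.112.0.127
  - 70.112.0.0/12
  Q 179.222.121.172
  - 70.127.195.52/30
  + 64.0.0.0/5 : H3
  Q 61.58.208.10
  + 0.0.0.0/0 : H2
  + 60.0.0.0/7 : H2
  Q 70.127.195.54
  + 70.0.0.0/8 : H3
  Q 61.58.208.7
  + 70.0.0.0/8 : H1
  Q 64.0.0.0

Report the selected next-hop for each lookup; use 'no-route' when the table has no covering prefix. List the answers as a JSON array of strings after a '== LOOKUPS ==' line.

Trace:
  + 70.112.0.0/12 (H3) depth=12
  del 70.112.0.0/12 (clear depth 12)
  + 70.127.195.52/30 (H2) depth=30
  + 0.0.0.0/0 (H4) depth=0
  + 70.127.195.48/28 (H3) depth=28
  + 0.0.0.0/0 (H3) depth=0
  lookup 70.127.195.52: bits 010001100111111111000011001101 walk d0:H3→d1:-→d2:-→d3:-→d4:-→d5:-→d6:-→d7:-→d8:-→d9:-→d10:-→d11:-→d12:-→d13:-→d14:-→d15:-→d16:-→d17:-→d18:-→d19:-→d20:-→d21:-→d22:-→d23:-→d24:-→d25:-→d26:-→d27:-→d28:H3→d29:-→d30:H2 -> H2
  + 61.58.208.0/20 (H2) depth=20
  lookup 61.58.208.6: bits 00111101001110101101 walk d0:H3→d1:-→d2:-→d3:-→d4:-→d5:-→d6:-→d7:-→d8:-→d9:-→d10:-→d11:-→d12:-→d13:-→d14:-→d15:-→d16:-→d17:-→d18:-→d19:-→d20:H2 -> H2
  lookup 70.127.195.48: bits 01000110011111111100001100110 walk d0:H3→d1:-→d2:-→d3:-→d4:-→d5:-→d6:-→d7:-→d8:-→d9:-→d10:-→d11:-→d12:-→d13:-→d14:-→d15:-→d16:-→d17:-→d18:-→d19:-→d20:-→d21:-→d22:-→d23:-→d24:-→d25:-→d26:-→d27:-→d28:H3→d29:- -> H3
  lookup 17.69.154.255: bits 00 walk d0:H3→d1:-→d2:- -> H3
  lookup 70.127.195.49: bits 01000110011111111100001100110 walk d0:H3→d1:-→d2:-→d3:-→d4:-→d5:-→d6:-→d7:-→d8:-→d9:-→d10:-→d11:-→d12:-→d13:-→d14:-→d15:-→d16:-→d17:-→d18:-→d19:-→d20:-→d21:-→d22:-→d23:-→d24:-→d25:-→d26:-→d27:-→d28:H3→d29:- -> H3
  + 70.112.0.0/12 (H4) depth=12
  lookup 70.127.195.52: bits 010001100111111111000011001101 walk d0:H3→d1:-→d2:-→d3:-→d4:-→d5:-→d6:-→d7:-→d8:-→d9:-→d10:-→d11:-→d12:H4→d13:-→d14:-→d15:-→d16:-→d17:-→d18:-→d19:-→d20:-→d21:-→d22:-→d23:-→d24:-→d25:-→d26:-→d27:-→d28:H3→d29:-→d30:H2 -> H2
  lookup 70.127.195.54: bits 010001100111111111000011001101 walk d0:H3→d1:-→d2:-→d3:-→d4:-→d5:-→d6:-→d7:-→d8:-→d9:-→d10:-→d11:-→d12:H4→d13:-→d14:-→d15:-→d16:-→d17:-→d18:-→d19:-→d20:-→d21:-→d22:-→d23:-→d24:-→d25:-→d26:-→d27:-→d28:H3→d29:-→d30:H2 -> H2
  lookup 86.127.195.54: bits 010 walk d0:H3→d1:-→d2:-→d3:- -> H3
  lookup 17.146.135.80: bits 00 walk d0:H3→d1:-→d2:- -> H3
  + 0.0.0.0/0 (H3) depth=0
  lookup 70.127.195.52: bits 010001100111111111000011001101 walk d0:H3→d1:-→d2:-→d3:-→d4:-→d5:-→d6:-→d7:-→d8:-→d9:-→d10:-→d11:-→d12:H4→d13:-→d14:-→d15:-→d16:-→d17:-→d18:-→d19:-→d20:-→d21:-→d22:-→d23:-→d24:-→d25:-→d26:-→d27:-→d28:H3→d29:-→d30:H2 -> H2
  lookup 70.112.0.127: bits 010001100111 walk d0:H3→d1:-→d2:-→d3:-→d4:-→d5:-→d6:-→d7:-→d8:-→d9:-→d10:-→d11:-→d12:H4 -> H4
  del 70.112.0.0/12 (clear depth 12)
  lookup 179.222.121.172: bits ε walk d0:H3 -> H3
  del 70.127.195.52/30 (clear depth 30)
  + 64.0.0.0/5 (H3) depth=5
  lookup 61.58.208.10: bits 00111101001110101101 walk d0:H3→d1:-→d2:-→d3:-→d4:-→d5:-→d6:-→d7:-→d8:-→d9:-→d10:-→d11:-→d12:-→d13:-→d14:-→d15:-→d16:-→d17:-→d18:-→d19:-→d20:H2 -> H2
  + 0.0.0.0/0 (H2) depth=0
  + 60.0.0.0/7 (H2) depth=7
  lookup 70.127.195.54: bits 010001100111111111000011001101 walk d0:H2→d1:-→d2:-→d3:-→d4:-→d5:H3→d6:-→d7:-→d8:-→d9:-→d10:-→d11:-→d12:-→d13:-→d14:-→d15:-→d16:-→d17:-→d18:-→d19:-→d20:-→d21:-→d22:-→d23:-→d24:-→d25:-→d26:-→d27:-→d28:H3→d29:-→d30:- -> H3
  + 70.0.0.0/8 (H3) depth=8
  lookup 61.58.208.7: bits 00111101001110101101 walk d0:H2→d1:-→d2:-→d3:-→d4:-→d5:-→d6:-→d7:H2→d8:-→d9:-→d10:-→d11:-→d12:-→d13:-→d14:-→d15:-→d16:-→d17:-→d18:-→d19:-→d20:H2 -> H2
  + 70.0.0.0/8 (H1) depth=8
  lookup 64.0.0.0: bits 01000 walk d0:H2→d1:-→d2:-→d3:-→d4:-→d5:H3 -> H3

== LOOKUPS ==
["H2","H2","H3","H3","H3","H2","H2","H3","H3","H2","H4","H3","H2","H3","H2","H3"]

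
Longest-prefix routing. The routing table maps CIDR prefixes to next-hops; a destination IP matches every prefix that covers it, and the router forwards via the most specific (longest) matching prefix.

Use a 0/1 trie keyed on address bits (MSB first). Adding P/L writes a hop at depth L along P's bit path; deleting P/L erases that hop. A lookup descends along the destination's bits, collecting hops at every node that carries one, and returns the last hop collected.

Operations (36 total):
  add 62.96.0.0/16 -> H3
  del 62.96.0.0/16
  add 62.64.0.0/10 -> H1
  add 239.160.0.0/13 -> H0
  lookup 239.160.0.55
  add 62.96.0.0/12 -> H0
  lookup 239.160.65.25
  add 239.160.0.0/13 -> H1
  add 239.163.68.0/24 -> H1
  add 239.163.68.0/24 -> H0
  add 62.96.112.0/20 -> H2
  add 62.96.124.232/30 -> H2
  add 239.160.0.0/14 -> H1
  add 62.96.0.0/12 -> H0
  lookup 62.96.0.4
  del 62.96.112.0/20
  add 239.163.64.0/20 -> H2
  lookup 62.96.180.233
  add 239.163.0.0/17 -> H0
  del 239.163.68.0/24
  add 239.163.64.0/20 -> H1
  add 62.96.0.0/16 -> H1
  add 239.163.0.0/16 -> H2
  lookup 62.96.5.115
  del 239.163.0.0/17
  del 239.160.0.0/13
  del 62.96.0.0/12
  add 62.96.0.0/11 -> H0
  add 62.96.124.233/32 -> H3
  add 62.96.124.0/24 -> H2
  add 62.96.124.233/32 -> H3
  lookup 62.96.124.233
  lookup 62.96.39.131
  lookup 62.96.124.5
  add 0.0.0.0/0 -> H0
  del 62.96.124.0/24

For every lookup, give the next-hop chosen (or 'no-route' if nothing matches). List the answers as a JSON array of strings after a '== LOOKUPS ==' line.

Process each operation:
  add 62.96.0.0/16 -> H3 at depth 16
  del 62.96.0.0/16 (clear depth 16)
  add 62.64.0.0/10 -> H1 at depth 10
  add 239.160.0.0/13 -> H0 at depth 13
  Q 239.160.0.55: descend 1110111110100 ; hops seen [H0] ; pick H0
  add 62.96.0.0/12 -> H0 at depth 12
  Q 239.160.65.25: descend 1110111110100 ; hops seen [H0] ; pick H0
  add 239.160.0.0/13 -> H1 at depth 13
  add 239.163.68.0/24 -> H1 at depth 24
  add 239.163.68.0/24 -> H0 at depth 24
  add 62.96.112.0/20 -> H2 at depth 20
  add 62.96.124.232/30 -> H2 at depth 30
  add 239.160.0.0/14 -> H1 at depth 14
  add 62.96.0.0/12 -> H0 at depth 12
  Q 62.96.0.4: descend 00111110011000000 ; hops seen [H1,H0] ; pick H0
  del 62.96.112.0/20 (clear depth 20)
  add 239.163.64.0/20 -> H2 at depth 20
  Q 62.96.180.233: descend 0011111001100000 ; hops seen [H1,H0] ; pick H0
  add 239.163.0.0/17 -> H0 at depth 17
  del 239.163.68.0/24 (clear depth 24)
  add 239.163.64.0/20 -> H1 at depth 20
  add 62.96.0.0/16 -> H1 at depth 16
  add 239.163.0.0/16 -> H2 at depth 16
  Q 62.96.5.115: descend 00111110011000000 ; hops seen [H1,H0,H1] ; pick H1
  del 239.163.0.0/17 (clear depth 17)
  del 239.160.0.0/13 (clear depth 13)
  del 62.96.0.0/12 (clear depth 12)
  add 62.96.0.0/11 -> H0 at depth 11
  add 62.96.124.233/32 -> H3 at depth 32
  add 62.96.124.0/24 -> H2 at depth 24
  add 62.96.124.233/32 -> H3 at depth 32
  Q 62.96.124.233: descend 00111110011000000111110011101001 ; hops seen [H1,H0,H1,H2,H2,H3] ; pick H3
  Q 62.96.39.131: descend 00111110011000000 ; hops seen [H1,H0,H1] ; pick H1
  Q 62.96.124.5: descend 001111100110000001111100 ; hops seen [H1,H0,H1,H2] ; pick H2
  add 0.0.0.0/0 -> H0 at depth 0
  del 62.96.124.0/24 (clear depth 24)

== LOOKUPS ==
["H0","H0","H0","H0","H1","H3","H1","H2"]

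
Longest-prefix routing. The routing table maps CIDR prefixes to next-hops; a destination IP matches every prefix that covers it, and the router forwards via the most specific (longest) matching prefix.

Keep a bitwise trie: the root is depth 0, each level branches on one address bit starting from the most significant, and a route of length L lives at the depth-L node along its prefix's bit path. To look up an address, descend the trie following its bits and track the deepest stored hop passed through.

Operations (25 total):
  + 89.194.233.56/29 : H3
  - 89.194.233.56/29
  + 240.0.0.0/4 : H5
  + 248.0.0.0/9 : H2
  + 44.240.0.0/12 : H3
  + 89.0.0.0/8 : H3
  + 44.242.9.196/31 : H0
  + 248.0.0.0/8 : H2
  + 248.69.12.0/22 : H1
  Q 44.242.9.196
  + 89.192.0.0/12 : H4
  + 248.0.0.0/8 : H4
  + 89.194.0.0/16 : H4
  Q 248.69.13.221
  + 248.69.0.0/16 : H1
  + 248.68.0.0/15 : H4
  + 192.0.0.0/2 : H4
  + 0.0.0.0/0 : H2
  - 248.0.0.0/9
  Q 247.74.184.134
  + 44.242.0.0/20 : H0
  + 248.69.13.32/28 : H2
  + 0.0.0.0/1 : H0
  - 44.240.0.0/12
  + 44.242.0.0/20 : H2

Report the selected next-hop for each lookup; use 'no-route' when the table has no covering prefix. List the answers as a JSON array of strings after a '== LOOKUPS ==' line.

Trace:
  + 89.194.233.56/29 (H3) depth=29
  - 89.194.233.56/29 clear@29
  + 240.0.0.0/4 (H5) depth=4
  + 248.0.0.0/9 (H2) depth=9
  + 44.240.0.0/12 (H3) depth=12
  + 89.0.0.0/8 (H3) depth=8
  + 44.242.9.196/31 (H0) depth=31
  + 248.0.0.0/8 (H2) depth=8
  + 248.69.12.0/22 (H1) depth=22
  ? 44.242.9.196  path d0:-→d1:-→d2:-→d3:-→d4:-→d5:-→d6:-→d7:-→d8:-→d9:-→d10:-→d11:-→d12:H3→d13:-→d14:-→d15:-→d16:-→d17:-→d18:-→d19:-→d20:-→d21:-→d22:-→d23:-→d24:-→d25:-→d26:-→d27:-→d28:-→d29:-→d30:-→d31:H0  best=H0
  + 89.192.0.0/12 (H4) depth=12
  + 248.0.0.0/8 (H4) depth=8
  + 89.194.0.0/16 (H4) depth=16
  ? 248.69.13.221  path d0:-→d1:-→d2:-→d3:-→d4:H5→d5:-→d6:-→d7:-→d8:H4→d9:H2→d10:-→d11:-→d12:-→d13:-→d14:-→d15:-→d16:-→d17:-→d18:-→d19:-→d20:-→d21:-→d22:H1  best=H1
  + 248.69.0.0/16 (H1) depth=16
  + 248.68.0.0/15 (H4) depth=15
  + 192.0.0.0/2 (H4) depth=2
  + 0.0.0.0/0 (H2) depth=0
  - 248.0.0.0/9 clear@9
  ? 247.74.184.134  path d0:H2→d1:-→d2:H4→d3:-→d4:H5  best=H5
  + 44.242.0.0/20 (H0) depth=20
  + 248.69.13.32/28 (H2) depth=28
  + 0.0.0.0/1 (H0) depth=1
  - 44.240.0.0/12 clear@12
  + 44.242.0.0/20 (H2) depth=20

== LOOKUPS ==
["H0","H1","H5"]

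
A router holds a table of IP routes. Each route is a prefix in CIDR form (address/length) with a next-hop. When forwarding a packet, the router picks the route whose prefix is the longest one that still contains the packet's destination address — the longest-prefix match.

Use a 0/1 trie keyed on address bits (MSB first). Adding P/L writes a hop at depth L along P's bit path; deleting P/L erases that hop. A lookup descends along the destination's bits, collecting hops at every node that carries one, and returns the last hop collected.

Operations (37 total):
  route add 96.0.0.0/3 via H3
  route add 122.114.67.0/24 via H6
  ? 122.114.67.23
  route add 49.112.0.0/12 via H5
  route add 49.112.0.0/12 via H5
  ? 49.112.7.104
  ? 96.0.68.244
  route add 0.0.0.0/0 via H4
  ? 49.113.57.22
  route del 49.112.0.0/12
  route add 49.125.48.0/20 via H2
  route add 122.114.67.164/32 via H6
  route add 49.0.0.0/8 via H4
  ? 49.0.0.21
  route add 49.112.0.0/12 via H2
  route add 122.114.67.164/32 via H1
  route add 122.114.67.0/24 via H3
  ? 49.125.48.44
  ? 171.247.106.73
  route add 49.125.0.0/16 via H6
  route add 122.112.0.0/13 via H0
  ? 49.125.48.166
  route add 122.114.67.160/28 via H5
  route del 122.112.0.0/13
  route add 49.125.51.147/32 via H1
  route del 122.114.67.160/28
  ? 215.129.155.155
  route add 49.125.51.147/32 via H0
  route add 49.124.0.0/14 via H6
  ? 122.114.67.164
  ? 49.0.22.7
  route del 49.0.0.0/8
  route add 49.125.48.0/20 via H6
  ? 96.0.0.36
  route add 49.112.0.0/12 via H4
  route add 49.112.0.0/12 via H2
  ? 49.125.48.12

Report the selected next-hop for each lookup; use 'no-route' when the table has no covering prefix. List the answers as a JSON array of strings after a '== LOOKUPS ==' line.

Trace:
  add 96.0.0.0/3 -> H3 at depth 3
  add 122.114.67.0/24 -> H6 at depth 24
  ? 122.114.67.23  path d0:-→d1:-→d2:-→d3:H3→d4:-→d5:-→d6:-→d7:-→d8:-→d9:-→d10:-→d11:-→d12:-→d13:-→d14:-→d15:-→d16:-→d17:-→d18:-→d19:-→d20:-→d21:-→d22:-→d23:-→d24:H6  best=H6
  add 49.112.0.0/12 -> H5 at depth 12
  add 49.112.0.0/12 -> H5 at depth 12
  ? 49.112.7.104  path d0:-→d1:-→d2:-→d3:-→d4:-→d5:-→d6:-→d7:-→d8:-→d9:-→d10:-→d11:-→d12:H5  best=H5
  ? 96.0.68.244  path d0:-→d1:-→d2:-→d3:H3  best=H3
  add 0.0.0.0/0 -> H4 at depth 0
  ? 49.113.57.22  path d0:H4→d1:-→d2:-→d3:-→d4:-→d5:-→d6:-→d7:-→d8:-→d9:-→d10:-→d11:-→d12:H5  best=H5
  - 49.112.0.0/12 clear@12
  add 49.125.48.0/20 -> H2 at depth 20
  add 122.114.67.164/32 -> H6 at depth 32
  add 49.0.0.0/8 -> H4 at depth 8
  ? 49.0.0.21  path d0:H4→d1:-→d2:-→d3:-→d4:-→d5:-→d6:-→d7:-→d8:H4→d9:-  best=H4
  add 49.112.0.0/12 -> H2 at depth 12
  add 122.114.67.164/32 -> H1 at depth 32
  add 122.114.67.0/24 -> H3 at depth 24
  ? 49.125.48.44  path d0:H4→d1:-→d2:-→d3:-→d4:-→d5:-→d6:-→d7:-→d8:H4→d9:-→d10:-→d11:-→d12:H2→d13:-→d14:-→d15:-→d16:-→d17:-→d18:-→d19:-→d20:H2  best=H2
  ? 171.247.106.73  path d0:H4  best=H4
  add 49.125.0.0/16 -> H6 at depth 16
  add 122.112.0.0/13 -> H0 at depth 13
  ? 49.125.48.166  path d0:H4→d1:-→d2:-→d3:-→d4:-→d5:-→d6:-→d7:-→d8:H4→d9:-→d10:-→d11:-→d12:H2→d13:-→d14:-→d15:-→d16:H6→d17:-→d18:-→d19:-→d20:H2  best=H2
  add 122.114.67.160/28 -> H5 at depth 28
  - 122.112.0.0/13 clear@13
  add 49.125.51.147/32 -> H1 at depth 32
  - 122.114.67.160/28 clear@28
  ? 215.129.155.155  path d0:H4  best=H4
  add 49.125.51.147/32 -> H0 at depth 32
  add 49.124.0.0/14 -> H6 at depth 14
  ? 122.114.67.164  path d0:H4→d1:-→d2:-→d3:H3→d4:-→d5:-→d6:-→d7:-→d8:-→d9:-→d10:-→d11:-→d12:-→d13:-→d14:-→d15:-→d16:-→d17:-→d18:-→d19:-→d20:-→d21:-→d22:-→d23:-→d24:H3→d25:-→d26:-→d27:-→d28:-→d29:-→d30:-→d31:-→d32:H1  best=H1
  ? 49.0.22.7  path d0:H4→d1:-→d2:-→d3:-→d4:-→d5:-→d6:-→d7:-→d8:H4→d9:-  best=H4
  - 49.0.0.0/8 clear@8
  add 49.125.48.0/20 -> H6 at depth 20
  ? 96.0.0.36  path d0:H4→d1:-→d2:-→d3:H3  best=H3
  add 49.112.0.0/12 -> H4 at depth 12
  add 49.112.0.0/12 -> H2 at depth 12
  ? 49.125.48.12  path d0:H4→d1:-→d2:-→d3:-→d4:-→d5:-→d6:-→d7:-→d8:-→d9:-→d10:-→d11:-→d12:H2→d13:-→d14:H6→d15:-→d16:H6→d17:-→d18:-→d19:-→d20:H6→d21:-→d22:-  best=H6

== LOOKUPS ==
["H6","H5","H3","H5","H4","H2","H4","H2","H4","H1","H4","H3","H6"]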